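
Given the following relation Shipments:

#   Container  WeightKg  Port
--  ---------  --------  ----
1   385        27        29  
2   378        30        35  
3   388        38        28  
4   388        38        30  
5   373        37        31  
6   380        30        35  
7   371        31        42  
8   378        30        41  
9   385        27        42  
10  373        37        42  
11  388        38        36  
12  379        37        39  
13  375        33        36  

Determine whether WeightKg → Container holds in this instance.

WeightKg=27: rows 1, 9 → Container = 385, 385 ✓
WeightKg=30: rows 2, 6, 8 → Container takes values {378, 380} — violation
WeightKg=38: rows 3, 4, 11 → Container = 388, 388, 388 ✓
WeightKg=37: rows 5, 10, 12 → Container takes values {373, 379} — violation
WeightKg=31: row 7 → Container = 371 ✓
WeightKg=33: row 13 → Container = 375 ✓
Two rows agree on WeightKg but differ on Container, so WeightKg → Container does not hold.

No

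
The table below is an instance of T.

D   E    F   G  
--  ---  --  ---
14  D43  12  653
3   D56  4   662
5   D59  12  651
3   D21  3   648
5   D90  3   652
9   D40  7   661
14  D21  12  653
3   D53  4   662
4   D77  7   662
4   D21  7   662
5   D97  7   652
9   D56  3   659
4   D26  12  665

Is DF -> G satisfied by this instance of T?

(D=14, F=12): 2 rows → G = 653, 653 ✓
(D=3, F=4): 2 rows → G = 662, 662 ✓
(D=5, F=12): 1 row → G = 651 ✓
(D=3, F=3): 1 row → G = 648 ✓
(D=5, F=3): 1 row → G = 652 ✓
(D=9, F=7): 1 row → G = 661 ✓
(D=4, F=7): 2 rows → G = 662, 662 ✓
(D=5, F=7): 1 row → G = 652 ✓
(D=9, F=3): 1 row → G = 659 ✓
(D=4, F=12): 1 row → G = 665 ✓
Every DF value is associated with a single G value, so DF -> G holds.

Yes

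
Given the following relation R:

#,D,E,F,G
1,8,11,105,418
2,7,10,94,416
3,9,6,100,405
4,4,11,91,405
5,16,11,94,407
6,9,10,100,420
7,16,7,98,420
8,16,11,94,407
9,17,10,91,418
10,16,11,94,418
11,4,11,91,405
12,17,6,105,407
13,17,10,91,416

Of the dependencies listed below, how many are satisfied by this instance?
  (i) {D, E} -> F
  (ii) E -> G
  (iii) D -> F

1

(i) {D, E} -> F: every LHS value maps to a single RHS value — holds.
(ii) E -> G: E=11: rows 1, 4, 5, 8, 10, 11 → G takes values {418, 405, 407} — violation; E=10: rows 2, 6, 9, 13 → G takes values {416, 420, 418} — violation; E=6: rows 3, 12 → G takes values {405, 407} — violation — fails.
(iii) D -> F: D=16: rows 5, 7, 8, 10 → F takes values {94, 98} — violation; D=17: rows 9, 12, 13 → F takes values {91, 105} — violation — fails.
1 of the 3 dependencies holds.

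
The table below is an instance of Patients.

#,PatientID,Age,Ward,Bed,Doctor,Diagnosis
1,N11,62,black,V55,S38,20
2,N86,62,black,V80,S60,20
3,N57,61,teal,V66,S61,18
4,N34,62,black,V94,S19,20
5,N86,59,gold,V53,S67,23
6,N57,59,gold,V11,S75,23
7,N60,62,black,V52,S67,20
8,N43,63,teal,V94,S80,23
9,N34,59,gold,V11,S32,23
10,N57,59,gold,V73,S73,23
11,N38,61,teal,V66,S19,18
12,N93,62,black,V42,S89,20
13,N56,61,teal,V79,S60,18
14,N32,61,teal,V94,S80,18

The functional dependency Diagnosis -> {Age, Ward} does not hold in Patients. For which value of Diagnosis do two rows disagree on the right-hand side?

23

Diagnosis=20: rows 1, 2, 4, 7, 12 → {Age,Ward} = (62, black), (62, black), (62, black), (62, black), (62, black) ✓
Diagnosis=18: rows 3, 11, 13, 14 → {Age,Ward} = (61, teal), (61, teal), (61, teal), (61, teal) ✓
Diagnosis=23: rows 5, 6, 8, 9, 10 → {Age,Ward} takes values {(59, gold), (63, teal)} — violation
The only Diagnosis value with inconsistent RHS is Diagnosis=23.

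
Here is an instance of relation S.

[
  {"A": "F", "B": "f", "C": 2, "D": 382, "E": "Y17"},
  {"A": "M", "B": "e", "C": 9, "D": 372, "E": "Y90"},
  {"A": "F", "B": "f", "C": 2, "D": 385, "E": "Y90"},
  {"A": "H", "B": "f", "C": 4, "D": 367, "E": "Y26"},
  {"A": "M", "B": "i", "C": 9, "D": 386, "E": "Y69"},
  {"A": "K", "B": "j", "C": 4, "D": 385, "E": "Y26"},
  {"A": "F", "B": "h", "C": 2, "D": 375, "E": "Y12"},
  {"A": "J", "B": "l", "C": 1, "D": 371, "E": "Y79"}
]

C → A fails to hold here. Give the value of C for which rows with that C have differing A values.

C=2: 3 rows → A = F, F, F ✓
C=9: 2 rows → A = M, M ✓
C=4: 2 rows → A takes values {H, K} — violation
C=1: 1 row → A = J ✓
The only C value with inconsistent A is C=4.

4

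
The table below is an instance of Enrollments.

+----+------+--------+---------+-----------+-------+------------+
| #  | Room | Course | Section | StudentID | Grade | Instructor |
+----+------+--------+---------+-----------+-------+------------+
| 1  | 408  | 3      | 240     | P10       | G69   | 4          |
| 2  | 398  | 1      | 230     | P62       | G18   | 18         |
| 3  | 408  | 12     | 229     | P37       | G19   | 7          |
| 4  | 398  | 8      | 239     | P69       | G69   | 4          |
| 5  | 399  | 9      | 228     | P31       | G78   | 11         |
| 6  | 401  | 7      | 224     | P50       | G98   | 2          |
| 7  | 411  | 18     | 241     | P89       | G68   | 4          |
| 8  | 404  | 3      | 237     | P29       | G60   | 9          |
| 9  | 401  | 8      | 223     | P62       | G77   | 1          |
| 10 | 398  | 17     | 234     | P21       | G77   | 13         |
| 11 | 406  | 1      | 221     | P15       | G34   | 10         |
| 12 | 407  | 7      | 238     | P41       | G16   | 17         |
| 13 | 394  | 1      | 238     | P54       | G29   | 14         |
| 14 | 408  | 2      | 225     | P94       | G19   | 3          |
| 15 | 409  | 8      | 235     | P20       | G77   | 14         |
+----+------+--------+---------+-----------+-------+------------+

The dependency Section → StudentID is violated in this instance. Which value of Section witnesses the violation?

238

Section=240: row 1 → StudentID = P10 ✓
Section=230: row 2 → StudentID = P62 ✓
Section=229: row 3 → StudentID = P37 ✓
Section=239: row 4 → StudentID = P69 ✓
Section=228: row 5 → StudentID = P31 ✓
Section=224: row 6 → StudentID = P50 ✓
Section=241: row 7 → StudentID = P89 ✓
Section=237: row 8 → StudentID = P29 ✓
Section=223: row 9 → StudentID = P62 ✓
Section=234: row 10 → StudentID = P21 ✓
Section=221: row 11 → StudentID = P15 ✓
Section=238: rows 12, 13 → StudentID takes values {P41, P54} — violation
Section=225: row 14 → StudentID = P94 ✓
Section=235: row 15 → StudentID = P20 ✓
The only Section value with inconsistent StudentID is Section=238.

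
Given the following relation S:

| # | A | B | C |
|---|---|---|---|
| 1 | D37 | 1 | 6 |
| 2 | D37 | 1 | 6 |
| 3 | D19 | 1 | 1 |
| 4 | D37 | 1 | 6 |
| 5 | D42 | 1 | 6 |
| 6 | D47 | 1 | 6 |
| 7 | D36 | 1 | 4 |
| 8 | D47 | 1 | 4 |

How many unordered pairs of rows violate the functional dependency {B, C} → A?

(B=1, C=6): violating pairs (1,5), (1,6), (2,5), (2,6), (4,5), (4,6), (5,6) — 7 pairs.
(B=1, C=4): violating pairs (7,8) — 1 pair.

8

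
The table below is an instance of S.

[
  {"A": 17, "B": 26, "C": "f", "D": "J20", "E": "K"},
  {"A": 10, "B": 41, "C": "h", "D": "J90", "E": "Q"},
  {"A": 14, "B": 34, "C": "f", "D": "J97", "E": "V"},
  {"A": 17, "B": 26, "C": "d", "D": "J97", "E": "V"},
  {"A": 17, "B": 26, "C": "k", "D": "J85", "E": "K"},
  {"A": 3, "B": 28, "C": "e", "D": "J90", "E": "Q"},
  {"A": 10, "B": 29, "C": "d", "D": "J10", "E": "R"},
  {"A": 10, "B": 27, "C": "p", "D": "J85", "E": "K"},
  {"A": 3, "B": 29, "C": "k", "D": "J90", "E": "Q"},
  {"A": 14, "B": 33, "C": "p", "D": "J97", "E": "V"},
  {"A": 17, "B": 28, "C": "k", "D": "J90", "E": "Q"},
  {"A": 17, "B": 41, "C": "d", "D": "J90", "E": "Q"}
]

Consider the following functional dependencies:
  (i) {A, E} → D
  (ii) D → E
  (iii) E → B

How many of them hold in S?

(i) {A, E} → D: (A=17, E=K): 2 rows → D takes values {J20, J85} — violation — fails.
(ii) D → E: every LHS value maps to a single RHS value — holds.
(iii) E → B: E=K: 3 rows → B takes values {26, 27} — violation; E=Q: 5 rows → B takes values {41, 28, 29} — violation; E=V: 3 rows → B takes values {34, 26, 33} — violation — fails.
1 of the 3 dependencies holds.

1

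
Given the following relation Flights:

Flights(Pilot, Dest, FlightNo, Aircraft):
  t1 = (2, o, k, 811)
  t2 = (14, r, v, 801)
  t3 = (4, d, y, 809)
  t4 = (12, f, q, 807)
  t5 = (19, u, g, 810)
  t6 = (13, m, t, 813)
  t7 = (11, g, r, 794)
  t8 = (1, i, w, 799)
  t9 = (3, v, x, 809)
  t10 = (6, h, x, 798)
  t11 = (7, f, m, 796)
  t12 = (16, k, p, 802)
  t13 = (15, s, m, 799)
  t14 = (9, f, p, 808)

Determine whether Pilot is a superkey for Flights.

All 14 rows have distinct Pilot values, so Pilot → (all attributes) holds and Pilot is a superkey.

Yes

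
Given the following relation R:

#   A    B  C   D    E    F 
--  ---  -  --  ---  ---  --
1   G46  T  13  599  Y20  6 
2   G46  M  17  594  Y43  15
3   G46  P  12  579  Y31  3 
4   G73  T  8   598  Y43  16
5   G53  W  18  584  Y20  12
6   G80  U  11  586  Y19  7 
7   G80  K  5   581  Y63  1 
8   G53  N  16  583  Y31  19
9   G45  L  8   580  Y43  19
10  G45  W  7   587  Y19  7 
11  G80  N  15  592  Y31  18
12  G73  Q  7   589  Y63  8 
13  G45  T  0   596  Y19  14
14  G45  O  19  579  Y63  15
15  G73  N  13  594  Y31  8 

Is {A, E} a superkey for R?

No

Rows 10 and 13 have the same {A, E} value (A=G45, E=Y19) but are distinct tuples, so {A, E} does not determine every attribute — not a superkey.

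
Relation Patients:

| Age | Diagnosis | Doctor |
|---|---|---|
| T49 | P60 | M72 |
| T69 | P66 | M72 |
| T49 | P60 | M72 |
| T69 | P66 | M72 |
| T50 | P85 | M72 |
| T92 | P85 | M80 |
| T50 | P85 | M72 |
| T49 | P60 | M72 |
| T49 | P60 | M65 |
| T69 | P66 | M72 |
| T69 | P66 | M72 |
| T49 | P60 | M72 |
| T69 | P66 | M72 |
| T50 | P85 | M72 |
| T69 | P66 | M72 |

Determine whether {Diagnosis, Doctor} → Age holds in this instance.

(Diagnosis=P60, Doctor=M72): 4 rows → Age = T49, T49, T49, T49 ✓
(Diagnosis=P66, Doctor=M72): 6 rows → Age = T69, T69, T69, T69, T69, T69 ✓
(Diagnosis=P85, Doctor=M72): 3 rows → Age = T50, T50, T50 ✓
(Diagnosis=P85, Doctor=M80): 1 row → Age = T92 ✓
(Diagnosis=P60, Doctor=M65): 1 row → Age = T49 ✓
Every {Diagnosis, Doctor} value is associated with a single Age value, so {Diagnosis, Doctor} → Age holds.

Yes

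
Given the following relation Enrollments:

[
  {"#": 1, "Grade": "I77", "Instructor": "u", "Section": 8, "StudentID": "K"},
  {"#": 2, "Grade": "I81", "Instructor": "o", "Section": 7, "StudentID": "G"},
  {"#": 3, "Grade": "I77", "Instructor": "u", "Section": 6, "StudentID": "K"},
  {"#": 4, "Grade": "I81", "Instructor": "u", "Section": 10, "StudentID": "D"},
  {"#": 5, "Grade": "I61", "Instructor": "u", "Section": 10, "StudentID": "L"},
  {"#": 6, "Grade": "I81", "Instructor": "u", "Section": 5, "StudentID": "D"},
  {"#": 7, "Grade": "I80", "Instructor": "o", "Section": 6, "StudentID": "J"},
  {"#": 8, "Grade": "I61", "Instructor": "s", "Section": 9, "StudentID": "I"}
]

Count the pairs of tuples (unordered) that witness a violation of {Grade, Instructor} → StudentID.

0

(Grade=I77, Instructor=u): all 2 rows agree on StudentID — 0 pairs.
(Grade=I81, Instructor=u): all 2 rows agree on StudentID — 0 pairs.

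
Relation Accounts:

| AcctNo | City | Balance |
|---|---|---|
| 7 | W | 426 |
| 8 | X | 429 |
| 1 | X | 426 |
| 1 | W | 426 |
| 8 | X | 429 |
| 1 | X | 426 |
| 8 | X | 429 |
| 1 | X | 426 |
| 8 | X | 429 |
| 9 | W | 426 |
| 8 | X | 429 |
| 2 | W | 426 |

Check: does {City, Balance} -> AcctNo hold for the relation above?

(City=W, Balance=426): 4 rows → AcctNo takes values {7, 1, 9, 2} — violation
(City=X, Balance=429): 5 rows → AcctNo = 8, 8, 8, 8, 8 ✓
(City=X, Balance=426): 3 rows → AcctNo = 1, 1, 1 ✓
Two rows agree on {City, Balance} but differ on AcctNo, so {City, Balance} -> AcctNo does not hold.

No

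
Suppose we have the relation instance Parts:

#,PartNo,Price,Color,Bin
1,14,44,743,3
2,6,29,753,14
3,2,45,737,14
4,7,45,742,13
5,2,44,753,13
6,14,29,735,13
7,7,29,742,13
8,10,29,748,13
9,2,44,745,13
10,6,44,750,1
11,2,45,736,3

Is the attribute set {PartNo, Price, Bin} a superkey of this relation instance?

No

Rows 5 and 9 have the same {PartNo, Price, Bin} value (PartNo=2, Price=44, Bin=13) but are distinct tuples, so {PartNo, Price, Bin} does not determine every attribute — not a superkey.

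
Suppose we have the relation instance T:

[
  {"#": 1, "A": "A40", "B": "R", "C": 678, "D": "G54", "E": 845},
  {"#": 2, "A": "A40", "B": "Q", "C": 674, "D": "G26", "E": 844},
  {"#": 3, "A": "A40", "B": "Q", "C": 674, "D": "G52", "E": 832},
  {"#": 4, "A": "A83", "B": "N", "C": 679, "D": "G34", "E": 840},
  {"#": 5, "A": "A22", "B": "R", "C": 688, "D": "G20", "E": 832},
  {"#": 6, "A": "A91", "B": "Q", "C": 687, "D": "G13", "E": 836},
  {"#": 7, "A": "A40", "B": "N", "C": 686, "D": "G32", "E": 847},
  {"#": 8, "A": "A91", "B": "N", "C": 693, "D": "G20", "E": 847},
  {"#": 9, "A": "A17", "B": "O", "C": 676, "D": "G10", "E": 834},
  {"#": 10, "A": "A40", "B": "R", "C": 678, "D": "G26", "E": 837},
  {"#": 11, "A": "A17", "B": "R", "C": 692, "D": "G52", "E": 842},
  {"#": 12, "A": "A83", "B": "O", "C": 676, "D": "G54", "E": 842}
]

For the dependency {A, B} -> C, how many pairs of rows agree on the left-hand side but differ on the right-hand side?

(A=A40, B=R): all 2 rows agree on C — 0 pairs.
(A=A40, B=Q): all 2 rows agree on C — 0 pairs.

0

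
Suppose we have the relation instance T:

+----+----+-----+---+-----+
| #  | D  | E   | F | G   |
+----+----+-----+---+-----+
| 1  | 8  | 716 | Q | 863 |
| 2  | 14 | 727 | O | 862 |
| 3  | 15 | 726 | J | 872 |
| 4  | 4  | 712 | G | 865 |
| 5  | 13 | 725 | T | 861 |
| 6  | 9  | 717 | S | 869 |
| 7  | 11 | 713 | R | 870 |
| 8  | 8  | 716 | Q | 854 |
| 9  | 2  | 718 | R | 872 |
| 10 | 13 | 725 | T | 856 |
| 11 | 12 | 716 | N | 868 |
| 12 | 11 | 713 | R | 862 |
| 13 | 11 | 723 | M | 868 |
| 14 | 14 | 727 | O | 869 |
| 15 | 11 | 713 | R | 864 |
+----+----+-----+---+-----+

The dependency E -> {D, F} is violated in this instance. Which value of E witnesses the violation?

E=716: rows 1, 8, 11 → {D,F} takes values {(8, Q), (12, N)} — violation
E=727: rows 2, 14 → {D,F} = (14, O), (14, O) ✓
E=726: row 3 → {D,F} = (15, J) ✓
E=712: row 4 → {D,F} = (4, G) ✓
E=725: rows 5, 10 → {D,F} = (13, T), (13, T) ✓
E=717: row 6 → {D,F} = (9, S) ✓
E=713: rows 7, 12, 15 → {D,F} = (11, R), (11, R), (11, R) ✓
E=718: row 9 → {D,F} = (2, R) ✓
E=723: row 13 → {D,F} = (11, M) ✓
The only E value with inconsistent RHS is E=716.

716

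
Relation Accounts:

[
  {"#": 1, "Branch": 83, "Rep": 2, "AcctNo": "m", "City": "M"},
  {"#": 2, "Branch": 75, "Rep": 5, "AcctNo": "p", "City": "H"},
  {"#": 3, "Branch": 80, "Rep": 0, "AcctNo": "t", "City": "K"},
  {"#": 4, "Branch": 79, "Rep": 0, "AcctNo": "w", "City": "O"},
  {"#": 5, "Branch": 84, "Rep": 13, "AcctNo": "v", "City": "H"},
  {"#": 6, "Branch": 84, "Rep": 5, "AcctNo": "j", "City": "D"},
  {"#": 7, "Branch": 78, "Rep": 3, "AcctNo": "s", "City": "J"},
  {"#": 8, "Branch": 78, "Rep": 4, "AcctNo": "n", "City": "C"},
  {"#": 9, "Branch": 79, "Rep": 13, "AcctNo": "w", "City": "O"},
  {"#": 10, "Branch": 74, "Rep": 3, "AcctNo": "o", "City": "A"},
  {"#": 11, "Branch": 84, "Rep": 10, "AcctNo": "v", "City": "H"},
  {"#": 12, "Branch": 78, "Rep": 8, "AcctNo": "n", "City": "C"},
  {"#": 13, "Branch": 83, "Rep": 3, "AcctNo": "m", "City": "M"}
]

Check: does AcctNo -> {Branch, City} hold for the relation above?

Yes

AcctNo=m: rows 1, 13 → {Branch,City} = (83, M), (83, M) ✓
AcctNo=p: row 2 → {Branch,City} = (75, H) ✓
AcctNo=t: row 3 → {Branch,City} = (80, K) ✓
AcctNo=w: rows 4, 9 → {Branch,City} = (79, O), (79, O) ✓
AcctNo=v: rows 5, 11 → {Branch,City} = (84, H), (84, H) ✓
AcctNo=j: row 6 → {Branch,City} = (84, D) ✓
AcctNo=s: row 7 → {Branch,City} = (78, J) ✓
AcctNo=n: rows 8, 12 → {Branch,City} = (78, C), (78, C) ✓
AcctNo=o: row 10 → {Branch,City} = (74, A) ✓
Every AcctNo value is associated with a single {Branch, City} value, so AcctNo -> {Branch, City} holds.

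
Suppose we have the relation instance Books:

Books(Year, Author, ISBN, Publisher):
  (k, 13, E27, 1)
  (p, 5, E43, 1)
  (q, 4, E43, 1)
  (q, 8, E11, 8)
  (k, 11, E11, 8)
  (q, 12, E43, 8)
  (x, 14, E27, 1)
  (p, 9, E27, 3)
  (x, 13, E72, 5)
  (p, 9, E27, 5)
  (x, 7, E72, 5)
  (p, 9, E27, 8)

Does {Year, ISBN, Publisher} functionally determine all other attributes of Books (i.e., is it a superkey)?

No

Two distinct rows share (Year=x, ISBN=E72, Publisher=5), so {Year, ISBN, Publisher} does not determine every attribute — not a superkey.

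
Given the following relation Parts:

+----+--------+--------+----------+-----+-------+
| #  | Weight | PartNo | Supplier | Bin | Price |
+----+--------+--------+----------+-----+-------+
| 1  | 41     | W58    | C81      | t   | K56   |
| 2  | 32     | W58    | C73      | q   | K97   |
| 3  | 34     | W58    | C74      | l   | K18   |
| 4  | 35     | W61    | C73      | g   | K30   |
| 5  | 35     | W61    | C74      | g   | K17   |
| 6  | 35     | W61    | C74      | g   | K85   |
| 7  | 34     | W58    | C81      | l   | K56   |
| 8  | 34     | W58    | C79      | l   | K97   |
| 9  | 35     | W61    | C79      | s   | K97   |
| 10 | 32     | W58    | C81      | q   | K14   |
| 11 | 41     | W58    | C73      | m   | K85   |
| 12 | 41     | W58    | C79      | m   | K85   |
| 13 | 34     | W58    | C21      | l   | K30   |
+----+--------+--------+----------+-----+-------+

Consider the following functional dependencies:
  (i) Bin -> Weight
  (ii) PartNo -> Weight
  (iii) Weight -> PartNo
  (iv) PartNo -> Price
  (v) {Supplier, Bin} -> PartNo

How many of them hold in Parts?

3

(i) Bin -> Weight: every LHS value maps to a single RHS value — holds.
(ii) PartNo -> Weight: PartNo=W58: rows 1, 2, 3, 7, 8, 10, 11, 12, 13 → Weight takes values {41, 32, 34} — violation — fails.
(iii) Weight -> PartNo: every LHS value maps to a single RHS value — holds.
(iv) PartNo -> Price: PartNo=W58: rows 1, 2, 3, 7, 8, 10, 11, 12, 13 → Price takes values {K56, K97, K18, K14, K85, K30} — violation; PartNo=W61: rows 4, 5, 6, 9 → Price takes values {K30, K17, K85, K97} — violation — fails.
(v) {Supplier, Bin} -> PartNo: every LHS value maps to a single RHS value — holds.
3 of the 5 dependencies hold.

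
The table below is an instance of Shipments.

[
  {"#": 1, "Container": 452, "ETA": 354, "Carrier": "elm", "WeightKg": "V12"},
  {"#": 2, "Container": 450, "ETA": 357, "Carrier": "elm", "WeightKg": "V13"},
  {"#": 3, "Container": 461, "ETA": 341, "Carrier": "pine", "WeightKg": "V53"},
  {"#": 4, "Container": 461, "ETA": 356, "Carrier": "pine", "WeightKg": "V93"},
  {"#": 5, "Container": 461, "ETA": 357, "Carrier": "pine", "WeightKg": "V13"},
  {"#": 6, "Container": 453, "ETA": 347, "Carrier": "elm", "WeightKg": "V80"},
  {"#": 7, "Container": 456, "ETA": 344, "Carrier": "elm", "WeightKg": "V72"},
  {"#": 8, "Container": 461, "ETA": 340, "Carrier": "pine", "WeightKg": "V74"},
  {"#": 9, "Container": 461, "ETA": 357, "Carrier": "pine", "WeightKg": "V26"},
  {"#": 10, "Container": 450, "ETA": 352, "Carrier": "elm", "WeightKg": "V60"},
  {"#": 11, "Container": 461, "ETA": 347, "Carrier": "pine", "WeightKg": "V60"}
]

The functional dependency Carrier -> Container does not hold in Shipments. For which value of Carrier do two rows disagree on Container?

Carrier=elm: rows 1, 2, 6, 7, 10 → Container takes values {452, 450, 453, 456} — violation
Carrier=pine: rows 3, 4, 5, 8, 9, 11 → Container = 461, 461, 461, 461, 461, 461 ✓
The only Carrier value with inconsistent Container is Carrier=elm.

elm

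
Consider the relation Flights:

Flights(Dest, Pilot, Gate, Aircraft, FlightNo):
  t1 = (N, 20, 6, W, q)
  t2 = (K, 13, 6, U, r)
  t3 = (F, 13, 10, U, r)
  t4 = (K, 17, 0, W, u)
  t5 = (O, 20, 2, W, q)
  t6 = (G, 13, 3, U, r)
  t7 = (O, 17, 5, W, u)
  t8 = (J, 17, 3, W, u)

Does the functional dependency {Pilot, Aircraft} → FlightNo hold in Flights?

Yes

(Pilot=20, Aircraft=W): rows 1, 5 → FlightNo = q, q ✓
(Pilot=13, Aircraft=U): rows 2, 3, 6 → FlightNo = r, r, r ✓
(Pilot=17, Aircraft=W): rows 4, 7, 8 → FlightNo = u, u, u ✓
Every {Pilot, Aircraft} value is associated with a single FlightNo value, so {Pilot, Aircraft} → FlightNo holds.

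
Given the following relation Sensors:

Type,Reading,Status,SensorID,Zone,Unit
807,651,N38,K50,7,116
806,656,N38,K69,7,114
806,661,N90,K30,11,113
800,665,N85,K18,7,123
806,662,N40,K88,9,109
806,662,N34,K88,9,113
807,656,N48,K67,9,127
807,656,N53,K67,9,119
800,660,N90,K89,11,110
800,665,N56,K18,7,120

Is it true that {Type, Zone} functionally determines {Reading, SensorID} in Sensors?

Yes

(Type=807, Zone=7): 1 row → {Reading,SensorID} = (651, K50) ✓
(Type=806, Zone=7): 1 row → {Reading,SensorID} = (656, K69) ✓
(Type=806, Zone=11): 1 row → {Reading,SensorID} = (661, K30) ✓
(Type=800, Zone=7): 2 rows → {Reading,SensorID} = (665, K18), (665, K18) ✓
(Type=806, Zone=9): 2 rows → {Reading,SensorID} = (662, K88), (662, K88) ✓
(Type=807, Zone=9): 2 rows → {Reading,SensorID} = (656, K67), (656, K67) ✓
(Type=800, Zone=11): 1 row → {Reading,SensorID} = (660, K89) ✓
Every {Type, Zone} value is associated with a single {Reading, SensorID} value, so {Type, Zone} -> {Reading, SensorID} holds.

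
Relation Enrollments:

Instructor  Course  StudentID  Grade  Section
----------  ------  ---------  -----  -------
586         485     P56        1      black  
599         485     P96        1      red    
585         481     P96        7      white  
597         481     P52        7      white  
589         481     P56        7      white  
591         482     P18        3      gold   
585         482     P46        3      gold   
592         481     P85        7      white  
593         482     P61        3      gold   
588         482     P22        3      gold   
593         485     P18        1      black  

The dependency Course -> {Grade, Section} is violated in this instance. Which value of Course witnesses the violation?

Course=485: 3 rows → {Grade,Section} takes values {(1, black), (1, red)} — violation
Course=481: 4 rows → {Grade,Section} = (7, white), (7, white), (7, white), (7, white) ✓
Course=482: 4 rows → {Grade,Section} = (3, gold), (3, gold), (3, gold), (3, gold) ✓
The only Course value with inconsistent RHS is Course=485.

485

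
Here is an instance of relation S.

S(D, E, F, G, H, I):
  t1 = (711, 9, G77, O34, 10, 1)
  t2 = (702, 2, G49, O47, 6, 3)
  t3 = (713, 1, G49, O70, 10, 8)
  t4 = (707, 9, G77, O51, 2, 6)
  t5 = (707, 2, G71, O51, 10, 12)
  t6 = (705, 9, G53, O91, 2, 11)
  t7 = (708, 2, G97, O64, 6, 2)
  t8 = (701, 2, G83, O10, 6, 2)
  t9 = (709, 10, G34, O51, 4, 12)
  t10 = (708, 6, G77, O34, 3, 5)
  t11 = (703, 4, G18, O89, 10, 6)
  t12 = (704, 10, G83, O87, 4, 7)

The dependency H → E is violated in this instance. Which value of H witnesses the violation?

10

H=10: rows 1, 3, 5, 11 → E takes values {9, 1, 2, 4} — violation
H=6: rows 2, 7, 8 → E = 2, 2, 2 ✓
H=2: rows 4, 6 → E = 9, 9 ✓
H=4: rows 9, 12 → E = 10, 10 ✓
H=3: row 10 → E = 6 ✓
The only H value with inconsistent E is H=10.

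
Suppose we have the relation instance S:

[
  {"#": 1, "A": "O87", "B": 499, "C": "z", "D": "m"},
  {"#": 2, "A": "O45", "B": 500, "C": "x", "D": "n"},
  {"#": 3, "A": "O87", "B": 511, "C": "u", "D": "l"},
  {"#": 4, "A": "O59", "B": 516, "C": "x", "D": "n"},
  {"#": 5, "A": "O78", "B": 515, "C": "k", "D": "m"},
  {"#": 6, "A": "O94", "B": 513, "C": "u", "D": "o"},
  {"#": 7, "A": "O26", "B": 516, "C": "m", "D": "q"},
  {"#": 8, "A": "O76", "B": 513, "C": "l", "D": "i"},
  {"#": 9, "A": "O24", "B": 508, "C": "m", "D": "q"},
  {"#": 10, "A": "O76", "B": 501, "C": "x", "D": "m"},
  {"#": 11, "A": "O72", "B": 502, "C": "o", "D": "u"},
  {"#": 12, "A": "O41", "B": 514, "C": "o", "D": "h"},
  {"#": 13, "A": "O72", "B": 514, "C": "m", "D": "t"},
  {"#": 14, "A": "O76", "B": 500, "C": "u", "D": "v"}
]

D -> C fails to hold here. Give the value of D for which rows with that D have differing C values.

m

D=m: rows 1, 5, 10 → C takes values {z, k, x} — violation
D=n: rows 2, 4 → C = x, x ✓
D=l: row 3 → C = u ✓
D=o: row 6 → C = u ✓
D=q: rows 7, 9 → C = m, m ✓
D=i: row 8 → C = l ✓
D=u: row 11 → C = o ✓
D=h: row 12 → C = o ✓
D=t: row 13 → C = m ✓
D=v: row 14 → C = u ✓
The only D value with inconsistent C is D=m.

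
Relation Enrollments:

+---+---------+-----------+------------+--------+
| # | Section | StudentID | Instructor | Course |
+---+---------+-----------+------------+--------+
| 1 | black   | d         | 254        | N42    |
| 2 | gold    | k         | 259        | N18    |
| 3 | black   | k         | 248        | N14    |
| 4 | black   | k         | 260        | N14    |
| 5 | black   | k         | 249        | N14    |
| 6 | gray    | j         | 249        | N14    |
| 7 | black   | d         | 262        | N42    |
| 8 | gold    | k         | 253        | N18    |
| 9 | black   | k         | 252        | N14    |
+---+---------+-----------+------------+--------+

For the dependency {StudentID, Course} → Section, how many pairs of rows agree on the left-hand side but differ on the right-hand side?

(StudentID=d, Course=N42): all 2 rows agree on Section — 0 pairs.
(StudentID=k, Course=N18): all 2 rows agree on Section — 0 pairs.
(StudentID=k, Course=N14): all 4 rows agree on Section — 0 pairs.

0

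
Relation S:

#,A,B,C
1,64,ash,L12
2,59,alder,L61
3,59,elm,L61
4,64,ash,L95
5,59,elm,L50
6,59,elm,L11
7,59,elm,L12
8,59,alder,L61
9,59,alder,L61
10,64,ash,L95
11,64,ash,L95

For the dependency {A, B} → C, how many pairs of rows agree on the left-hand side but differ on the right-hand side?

9

(A=64, B=ash): violating pairs (1,4), (1,10), (1,11) — 3 pairs.
(A=59, B=alder): all 3 rows agree on C — 0 pairs.
(A=59, B=elm): violating pairs (3,5), (3,6), (3,7), (5,6), (5,7), (6,7) — 6 pairs.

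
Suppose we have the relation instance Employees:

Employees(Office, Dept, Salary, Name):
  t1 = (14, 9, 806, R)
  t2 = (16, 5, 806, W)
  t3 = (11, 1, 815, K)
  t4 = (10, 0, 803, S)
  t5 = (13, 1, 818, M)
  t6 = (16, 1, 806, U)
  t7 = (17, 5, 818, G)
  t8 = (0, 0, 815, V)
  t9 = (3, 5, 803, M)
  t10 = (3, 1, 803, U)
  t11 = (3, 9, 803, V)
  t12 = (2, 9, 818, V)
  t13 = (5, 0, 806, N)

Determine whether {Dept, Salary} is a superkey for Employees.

Yes

All 13 rows have distinct {Dept, Salary} values, so {Dept, Salary} → (all attributes) holds and {Dept, Salary} is a superkey.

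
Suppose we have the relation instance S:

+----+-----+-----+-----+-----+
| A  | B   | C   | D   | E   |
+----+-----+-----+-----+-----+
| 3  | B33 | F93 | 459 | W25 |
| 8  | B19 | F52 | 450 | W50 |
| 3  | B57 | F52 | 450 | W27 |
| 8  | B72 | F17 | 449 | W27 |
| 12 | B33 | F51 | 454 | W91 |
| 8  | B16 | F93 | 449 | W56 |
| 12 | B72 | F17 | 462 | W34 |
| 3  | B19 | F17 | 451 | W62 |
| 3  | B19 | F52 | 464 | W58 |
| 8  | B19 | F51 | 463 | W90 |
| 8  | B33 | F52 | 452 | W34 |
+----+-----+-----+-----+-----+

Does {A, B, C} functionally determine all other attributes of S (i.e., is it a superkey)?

Yes

All 11 rows have distinct {A, B, C} values, so {A, B, C} → (all attributes) holds and {A, B, C} is a superkey.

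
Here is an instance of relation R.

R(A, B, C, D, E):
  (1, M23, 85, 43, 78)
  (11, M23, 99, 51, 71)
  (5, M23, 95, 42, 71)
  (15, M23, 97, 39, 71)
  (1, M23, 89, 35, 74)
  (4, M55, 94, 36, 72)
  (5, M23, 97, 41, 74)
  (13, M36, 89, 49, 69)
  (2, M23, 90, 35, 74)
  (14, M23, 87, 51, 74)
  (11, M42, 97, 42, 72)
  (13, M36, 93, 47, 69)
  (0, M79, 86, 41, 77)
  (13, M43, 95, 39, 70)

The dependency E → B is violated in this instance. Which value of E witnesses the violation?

72

E=78: 1 row → B = M23 ✓
E=71: 3 rows → B = M23, M23, M23 ✓
E=74: 4 rows → B = M23, M23, M23, M23 ✓
E=72: 2 rows → B takes values {M55, M42} — violation
E=69: 2 rows → B = M36, M36 ✓
E=77: 1 row → B = M79 ✓
E=70: 1 row → B = M43 ✓
The only E value with inconsistent B is E=72.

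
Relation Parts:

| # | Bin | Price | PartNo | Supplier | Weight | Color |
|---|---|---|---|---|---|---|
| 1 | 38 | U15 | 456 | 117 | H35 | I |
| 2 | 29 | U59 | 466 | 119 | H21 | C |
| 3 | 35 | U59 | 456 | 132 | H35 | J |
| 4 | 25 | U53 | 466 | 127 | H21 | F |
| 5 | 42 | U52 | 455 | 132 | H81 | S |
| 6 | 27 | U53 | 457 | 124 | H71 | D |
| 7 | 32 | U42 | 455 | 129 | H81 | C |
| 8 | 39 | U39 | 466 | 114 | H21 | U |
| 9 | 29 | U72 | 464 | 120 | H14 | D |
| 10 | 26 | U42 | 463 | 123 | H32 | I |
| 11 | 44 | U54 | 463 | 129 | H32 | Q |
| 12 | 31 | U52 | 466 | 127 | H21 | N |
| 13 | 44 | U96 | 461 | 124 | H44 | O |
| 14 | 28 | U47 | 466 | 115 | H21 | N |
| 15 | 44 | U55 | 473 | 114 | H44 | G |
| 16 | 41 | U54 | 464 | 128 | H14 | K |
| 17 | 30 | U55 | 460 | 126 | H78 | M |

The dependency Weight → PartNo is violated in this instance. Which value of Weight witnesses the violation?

Weight=H35: rows 1, 3 → PartNo = 456, 456 ✓
Weight=H21: rows 2, 4, 8, 12, 14 → PartNo = 466, 466, 466, 466, 466 ✓
Weight=H81: rows 5, 7 → PartNo = 455, 455 ✓
Weight=H71: row 6 → PartNo = 457 ✓
Weight=H14: rows 9, 16 → PartNo = 464, 464 ✓
Weight=H32: rows 10, 11 → PartNo = 463, 463 ✓
Weight=H44: rows 13, 15 → PartNo takes values {461, 473} — violation
Weight=H78: row 17 → PartNo = 460 ✓
The only Weight value with inconsistent PartNo is Weight=H44.

H44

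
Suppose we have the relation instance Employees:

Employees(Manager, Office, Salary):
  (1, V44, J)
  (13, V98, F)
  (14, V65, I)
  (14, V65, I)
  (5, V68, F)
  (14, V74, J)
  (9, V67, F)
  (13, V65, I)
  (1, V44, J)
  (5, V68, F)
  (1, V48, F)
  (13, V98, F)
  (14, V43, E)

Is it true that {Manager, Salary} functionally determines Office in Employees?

Yes

(Manager=1, Salary=J): 2 rows → Office = V44, V44 ✓
(Manager=13, Salary=F): 2 rows → Office = V98, V98 ✓
(Manager=14, Salary=I): 2 rows → Office = V65, V65 ✓
(Manager=5, Salary=F): 2 rows → Office = V68, V68 ✓
(Manager=14, Salary=J): 1 row → Office = V74 ✓
(Manager=9, Salary=F): 1 row → Office = V67 ✓
(Manager=13, Salary=I): 1 row → Office = V65 ✓
(Manager=1, Salary=F): 1 row → Office = V48 ✓
(Manager=14, Salary=E): 1 row → Office = V43 ✓
Every {Manager, Salary} value is associated with a single Office value, so {Manager, Salary} -> Office holds.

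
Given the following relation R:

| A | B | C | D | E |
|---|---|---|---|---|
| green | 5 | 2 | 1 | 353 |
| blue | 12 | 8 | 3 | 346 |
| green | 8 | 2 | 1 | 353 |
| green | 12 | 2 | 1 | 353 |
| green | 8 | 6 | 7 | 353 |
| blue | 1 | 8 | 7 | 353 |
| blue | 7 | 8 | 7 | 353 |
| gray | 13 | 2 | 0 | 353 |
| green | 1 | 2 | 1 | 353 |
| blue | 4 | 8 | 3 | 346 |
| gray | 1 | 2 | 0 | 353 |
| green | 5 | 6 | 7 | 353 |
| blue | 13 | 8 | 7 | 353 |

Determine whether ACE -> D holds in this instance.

Yes

(A=green, C=2, E=353): 4 rows → D = 1, 1, 1, 1 ✓
(A=blue, C=8, E=346): 2 rows → D = 3, 3 ✓
(A=green, C=6, E=353): 2 rows → D = 7, 7 ✓
(A=blue, C=8, E=353): 3 rows → D = 7, 7, 7 ✓
(A=gray, C=2, E=353): 2 rows → D = 0, 0 ✓
Every ACE value is associated with a single D value, so ACE -> D holds.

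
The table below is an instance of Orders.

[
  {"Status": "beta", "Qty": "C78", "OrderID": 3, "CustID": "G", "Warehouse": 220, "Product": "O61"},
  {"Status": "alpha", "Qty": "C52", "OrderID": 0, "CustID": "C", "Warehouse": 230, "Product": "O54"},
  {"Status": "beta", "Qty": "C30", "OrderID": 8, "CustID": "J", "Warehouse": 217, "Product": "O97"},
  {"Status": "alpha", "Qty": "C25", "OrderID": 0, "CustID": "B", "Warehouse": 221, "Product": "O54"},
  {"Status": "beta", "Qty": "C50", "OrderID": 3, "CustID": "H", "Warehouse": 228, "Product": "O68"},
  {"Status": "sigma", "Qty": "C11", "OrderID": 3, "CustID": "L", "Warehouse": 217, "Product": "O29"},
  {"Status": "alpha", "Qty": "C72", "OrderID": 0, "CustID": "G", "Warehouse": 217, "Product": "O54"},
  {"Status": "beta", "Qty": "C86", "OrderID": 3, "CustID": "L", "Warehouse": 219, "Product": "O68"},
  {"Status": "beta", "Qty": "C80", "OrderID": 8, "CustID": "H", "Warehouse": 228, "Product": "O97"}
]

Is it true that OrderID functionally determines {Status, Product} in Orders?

No

OrderID=3: 4 rows → {Status,Product} takes values {(beta, O61), (beta, O68), (sigma, O29)} — violation
OrderID=0: 3 rows → {Status,Product} = (alpha, O54), (alpha, O54), (alpha, O54) ✓
OrderID=8: 2 rows → {Status,Product} = (beta, O97), (beta, O97) ✓
Two rows agree on OrderID but differ on {Status, Product}, so OrderID -> {Status, Product} does not hold.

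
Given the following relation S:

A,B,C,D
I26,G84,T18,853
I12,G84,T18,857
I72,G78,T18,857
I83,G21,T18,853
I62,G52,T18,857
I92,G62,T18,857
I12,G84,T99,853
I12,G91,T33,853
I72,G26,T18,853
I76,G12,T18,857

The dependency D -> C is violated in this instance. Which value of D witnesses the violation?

D=853: 5 rows → C takes values {T18, T99, T33} — violation
D=857: 5 rows → C = T18, T18, T18, T18, T18 ✓
The only D value with inconsistent C is D=853.

853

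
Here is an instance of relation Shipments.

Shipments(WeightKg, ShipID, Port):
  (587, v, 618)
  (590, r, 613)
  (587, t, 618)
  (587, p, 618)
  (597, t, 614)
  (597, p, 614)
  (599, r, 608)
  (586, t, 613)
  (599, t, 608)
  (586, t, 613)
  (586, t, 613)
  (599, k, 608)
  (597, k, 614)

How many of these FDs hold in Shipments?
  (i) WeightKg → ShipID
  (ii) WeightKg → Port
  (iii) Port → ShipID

(i) WeightKg → ShipID: WeightKg=587: 3 rows → ShipID takes values {v, t, p} — violation; WeightKg=597: 3 rows → ShipID takes values {t, p, k} — violation; WeightKg=599: 3 rows → ShipID takes values {r, t, k} — violation — fails.
(ii) WeightKg → Port: every LHS value maps to a single RHS value — holds.
(iii) Port → ShipID: Port=618: 3 rows → ShipID takes values {v, t, p} — violation; Port=613: 4 rows → ShipID takes values {r, t} — violation; Port=614: 3 rows → ShipID takes values {t, p, k} — violation; Port=608: 3 rows → ShipID takes values {r, t, k} — violation — fails.
1 of the 3 dependencies holds.

1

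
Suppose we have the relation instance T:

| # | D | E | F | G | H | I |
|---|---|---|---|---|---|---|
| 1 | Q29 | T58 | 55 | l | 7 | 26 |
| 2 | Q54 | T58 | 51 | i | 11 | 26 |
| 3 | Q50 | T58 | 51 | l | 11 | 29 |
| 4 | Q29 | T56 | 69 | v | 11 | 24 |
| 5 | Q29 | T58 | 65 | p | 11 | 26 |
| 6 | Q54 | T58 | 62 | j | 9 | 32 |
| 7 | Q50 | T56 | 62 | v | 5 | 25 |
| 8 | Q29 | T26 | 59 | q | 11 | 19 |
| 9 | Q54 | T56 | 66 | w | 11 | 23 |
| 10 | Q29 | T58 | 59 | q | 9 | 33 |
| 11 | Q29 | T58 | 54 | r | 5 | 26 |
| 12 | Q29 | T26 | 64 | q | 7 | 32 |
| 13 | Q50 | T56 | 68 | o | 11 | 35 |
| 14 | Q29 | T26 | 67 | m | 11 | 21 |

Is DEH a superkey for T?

No

Rows 8 and 14 have the same DEH value (D=Q29, E=T26, H=11) but are distinct tuples, so DEH does not determine every attribute — not a superkey.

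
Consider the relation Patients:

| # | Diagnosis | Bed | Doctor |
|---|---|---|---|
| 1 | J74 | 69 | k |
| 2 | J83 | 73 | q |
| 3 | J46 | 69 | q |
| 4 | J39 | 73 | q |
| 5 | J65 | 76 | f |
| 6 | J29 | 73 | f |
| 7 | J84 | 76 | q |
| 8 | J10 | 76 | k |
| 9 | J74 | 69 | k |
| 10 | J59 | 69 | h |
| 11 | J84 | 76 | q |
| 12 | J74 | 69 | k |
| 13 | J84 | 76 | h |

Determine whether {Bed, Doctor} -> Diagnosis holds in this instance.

(Bed=69, Doctor=k): rows 1, 9, 12 → Diagnosis = J74, J74, J74 ✓
(Bed=73, Doctor=q): rows 2, 4 → Diagnosis takes values {J83, J39} — violation
(Bed=69, Doctor=q): row 3 → Diagnosis = J46 ✓
(Bed=76, Doctor=f): row 5 → Diagnosis = J65 ✓
(Bed=73, Doctor=f): row 6 → Diagnosis = J29 ✓
(Bed=76, Doctor=q): rows 7, 11 → Diagnosis = J84, J84 ✓
(Bed=76, Doctor=k): row 8 → Diagnosis = J10 ✓
(Bed=69, Doctor=h): row 10 → Diagnosis = J59 ✓
(Bed=76, Doctor=h): row 13 → Diagnosis = J84 ✓
Two rows agree on {Bed, Doctor} but differ on Diagnosis, so {Bed, Doctor} -> Diagnosis does not hold.

No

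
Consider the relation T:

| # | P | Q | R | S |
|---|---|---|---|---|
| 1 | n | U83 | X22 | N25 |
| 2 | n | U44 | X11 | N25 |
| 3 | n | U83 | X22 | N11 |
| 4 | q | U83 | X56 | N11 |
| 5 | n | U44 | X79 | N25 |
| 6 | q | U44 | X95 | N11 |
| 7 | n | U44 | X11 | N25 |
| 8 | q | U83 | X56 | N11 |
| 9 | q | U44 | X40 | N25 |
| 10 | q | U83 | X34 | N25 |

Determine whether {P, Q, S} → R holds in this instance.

(P=n, Q=U83, S=N25): row 1 → R = X22 ✓
(P=n, Q=U44, S=N25): rows 2, 5, 7 → R takes values {X11, X79} — violation
(P=n, Q=U83, S=N11): row 3 → R = X22 ✓
(P=q, Q=U83, S=N11): rows 4, 8 → R = X56, X56 ✓
(P=q, Q=U44, S=N11): row 6 → R = X95 ✓
(P=q, Q=U44, S=N25): row 9 → R = X40 ✓
(P=q, Q=U83, S=N25): row 10 → R = X34 ✓
Two rows agree on {P, Q, S} but differ on R, so {P, Q, S} → R does not hold.

No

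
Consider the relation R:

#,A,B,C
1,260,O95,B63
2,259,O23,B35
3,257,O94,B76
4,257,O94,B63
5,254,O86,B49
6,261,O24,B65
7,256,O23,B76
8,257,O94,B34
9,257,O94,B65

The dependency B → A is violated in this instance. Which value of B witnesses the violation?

O23

B=O95: row 1 → A = 260 ✓
B=O23: rows 2, 7 → A takes values {259, 256} — violation
B=O94: rows 3, 4, 8, 9 → A = 257, 257, 257, 257 ✓
B=O86: row 5 → A = 254 ✓
B=O24: row 6 → A = 261 ✓
The only B value with inconsistent A is B=O23.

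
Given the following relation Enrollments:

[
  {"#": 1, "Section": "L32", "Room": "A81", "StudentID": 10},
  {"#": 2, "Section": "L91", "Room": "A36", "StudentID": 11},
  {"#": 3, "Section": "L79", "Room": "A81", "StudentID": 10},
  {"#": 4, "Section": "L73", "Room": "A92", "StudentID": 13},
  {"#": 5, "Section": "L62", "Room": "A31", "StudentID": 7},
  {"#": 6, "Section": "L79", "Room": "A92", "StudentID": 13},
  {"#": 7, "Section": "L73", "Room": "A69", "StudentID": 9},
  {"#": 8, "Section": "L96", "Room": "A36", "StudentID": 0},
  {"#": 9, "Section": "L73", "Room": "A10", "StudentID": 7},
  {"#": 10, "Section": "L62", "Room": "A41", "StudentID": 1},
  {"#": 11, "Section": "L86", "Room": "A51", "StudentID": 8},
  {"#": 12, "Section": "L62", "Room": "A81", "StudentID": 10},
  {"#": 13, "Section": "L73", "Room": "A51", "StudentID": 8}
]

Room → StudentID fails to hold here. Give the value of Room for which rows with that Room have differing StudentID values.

A36

Room=A81: rows 1, 3, 12 → StudentID = 10, 10, 10 ✓
Room=A36: rows 2, 8 → StudentID takes values {11, 0} — violation
Room=A92: rows 4, 6 → StudentID = 13, 13 ✓
Room=A31: row 5 → StudentID = 7 ✓
Room=A69: row 7 → StudentID = 9 ✓
Room=A10: row 9 → StudentID = 7 ✓
Room=A41: row 10 → StudentID = 1 ✓
Room=A51: rows 11, 13 → StudentID = 8, 8 ✓
The only Room value with inconsistent StudentID is Room=A36.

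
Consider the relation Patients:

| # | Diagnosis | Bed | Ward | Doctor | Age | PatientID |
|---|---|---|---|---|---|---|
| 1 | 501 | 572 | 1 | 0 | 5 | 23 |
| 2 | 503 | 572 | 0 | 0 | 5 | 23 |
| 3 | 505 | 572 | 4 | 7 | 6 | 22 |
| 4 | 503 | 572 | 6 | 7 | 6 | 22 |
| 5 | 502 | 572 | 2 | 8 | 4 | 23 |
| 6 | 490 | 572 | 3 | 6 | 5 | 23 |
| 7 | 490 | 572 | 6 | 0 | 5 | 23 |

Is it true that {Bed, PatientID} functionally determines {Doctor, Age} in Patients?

(Bed=572, PatientID=23): rows 1, 2, 5, 6, 7 → {Doctor,Age} takes values {(0, 5), (8, 4), (6, 5)} — violation
(Bed=572, PatientID=22): rows 3, 4 → {Doctor,Age} = (7, 6), (7, 6) ✓
Two rows agree on {Bed, PatientID} but differ on {Doctor, Age}, so {Bed, PatientID} → {Doctor, Age} does not hold.

No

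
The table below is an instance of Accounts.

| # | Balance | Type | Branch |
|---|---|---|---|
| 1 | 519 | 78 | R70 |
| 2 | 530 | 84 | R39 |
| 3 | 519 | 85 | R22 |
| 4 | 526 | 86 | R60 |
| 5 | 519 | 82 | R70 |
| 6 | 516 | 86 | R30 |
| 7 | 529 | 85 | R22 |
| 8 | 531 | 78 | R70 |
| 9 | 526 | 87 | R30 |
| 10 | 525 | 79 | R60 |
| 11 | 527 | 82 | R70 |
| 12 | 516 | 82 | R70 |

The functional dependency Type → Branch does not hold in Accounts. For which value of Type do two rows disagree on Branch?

Type=78: rows 1, 8 → Branch = R70, R70 ✓
Type=84: row 2 → Branch = R39 ✓
Type=85: rows 3, 7 → Branch = R22, R22 ✓
Type=86: rows 4, 6 → Branch takes values {R60, R30} — violation
Type=82: rows 5, 11, 12 → Branch = R70, R70, R70 ✓
Type=87: row 9 → Branch = R30 ✓
Type=79: row 10 → Branch = R60 ✓
The only Type value with inconsistent Branch is Type=86.

86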